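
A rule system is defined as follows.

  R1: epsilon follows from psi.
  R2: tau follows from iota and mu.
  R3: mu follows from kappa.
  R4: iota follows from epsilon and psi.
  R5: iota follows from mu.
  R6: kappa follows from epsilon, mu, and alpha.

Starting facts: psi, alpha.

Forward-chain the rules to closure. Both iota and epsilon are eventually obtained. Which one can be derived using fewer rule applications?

epsilon

epsilon: psi holds, so epsilon follows (R1). [1 rule application]
iota: psi holds, so epsilon follows (R1). epsilon and psi hold, so iota follows (R4). [2 rule applications]
epsilon needs fewer.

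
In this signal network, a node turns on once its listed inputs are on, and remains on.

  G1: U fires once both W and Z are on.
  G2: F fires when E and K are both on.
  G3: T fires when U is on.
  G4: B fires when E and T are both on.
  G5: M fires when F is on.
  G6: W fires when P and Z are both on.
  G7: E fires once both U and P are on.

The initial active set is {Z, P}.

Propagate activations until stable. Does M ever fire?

No

M would need F (G5), but F never turns on.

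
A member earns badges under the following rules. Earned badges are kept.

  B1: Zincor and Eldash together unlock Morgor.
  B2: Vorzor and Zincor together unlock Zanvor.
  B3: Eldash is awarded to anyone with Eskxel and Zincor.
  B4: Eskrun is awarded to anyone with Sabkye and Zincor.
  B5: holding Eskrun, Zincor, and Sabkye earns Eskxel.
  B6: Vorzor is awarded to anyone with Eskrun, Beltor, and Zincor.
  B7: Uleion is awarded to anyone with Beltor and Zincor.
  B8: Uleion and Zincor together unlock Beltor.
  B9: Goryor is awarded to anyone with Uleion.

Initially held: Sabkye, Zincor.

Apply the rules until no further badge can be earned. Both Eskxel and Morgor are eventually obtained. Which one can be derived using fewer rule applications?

Eskxel: With Sabkye and Zincor, Eskrun is earned (B4). With Eskrun, Zincor, and Sabkye, Eskxel is earned (B5). [2 rule applications]
Morgor: With Sabkye and Zincor, Eskrun is earned (B4). With Eskrun, Zincor, and Sabkye, Eskxel is earned (B5). With Eskxel and Zincor, Eldash is earned (B3). With Zincor and Eldash, Morgor is earned (B1). [4 rule applications]
Eskxel needs fewer.

Eskxel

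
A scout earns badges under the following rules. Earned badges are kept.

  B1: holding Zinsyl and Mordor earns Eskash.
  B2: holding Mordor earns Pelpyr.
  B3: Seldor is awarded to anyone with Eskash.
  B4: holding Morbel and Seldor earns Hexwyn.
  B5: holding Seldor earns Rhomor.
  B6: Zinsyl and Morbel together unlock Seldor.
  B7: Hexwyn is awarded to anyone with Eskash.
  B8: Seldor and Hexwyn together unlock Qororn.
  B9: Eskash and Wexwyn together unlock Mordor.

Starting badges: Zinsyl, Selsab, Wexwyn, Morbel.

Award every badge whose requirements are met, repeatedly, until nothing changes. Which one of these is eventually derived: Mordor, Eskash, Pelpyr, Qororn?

Qororn

With Zinsyl and Morbel, Seldor is earned (B6).
With Morbel and Seldor, Hexwyn is earned (B4).
With Seldor and Hexwyn, Qororn is earned (B8).
Pelpyr would need Mordor (B2), but Mordor is never earned. Eskash would need Zinsyl and Mordor (B1), but Mordor is never earned. Mordor would need Eskash and Wexwyn (B9), but Eskash is never earned.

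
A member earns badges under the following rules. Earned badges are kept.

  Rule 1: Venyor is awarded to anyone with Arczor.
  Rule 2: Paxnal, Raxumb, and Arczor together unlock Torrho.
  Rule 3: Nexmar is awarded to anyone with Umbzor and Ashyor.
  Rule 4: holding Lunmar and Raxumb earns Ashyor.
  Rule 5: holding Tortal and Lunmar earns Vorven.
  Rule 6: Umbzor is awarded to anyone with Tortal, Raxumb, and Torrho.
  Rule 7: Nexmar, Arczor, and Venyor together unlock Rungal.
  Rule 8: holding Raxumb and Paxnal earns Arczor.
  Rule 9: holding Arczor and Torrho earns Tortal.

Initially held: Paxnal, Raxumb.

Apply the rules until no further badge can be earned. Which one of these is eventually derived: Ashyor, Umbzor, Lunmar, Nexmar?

With Raxumb and Paxnal, Arczor is earned (Rule 8).
With Paxnal, Raxumb, and Arczor, Torrho is earned (Rule 2).
With Arczor and Torrho, Tortal is earned (Rule 9).
With Tortal, Raxumb, and Torrho, Umbzor is earned (Rule 6).
Nexmar would need Umbzor and Ashyor (Rule 3), but Ashyor is never earned. Ashyor would need Lunmar and Raxumb (Rule 4), but Lunmar is never earned. No rule produces Lunmar, and it is not given.

Umbzor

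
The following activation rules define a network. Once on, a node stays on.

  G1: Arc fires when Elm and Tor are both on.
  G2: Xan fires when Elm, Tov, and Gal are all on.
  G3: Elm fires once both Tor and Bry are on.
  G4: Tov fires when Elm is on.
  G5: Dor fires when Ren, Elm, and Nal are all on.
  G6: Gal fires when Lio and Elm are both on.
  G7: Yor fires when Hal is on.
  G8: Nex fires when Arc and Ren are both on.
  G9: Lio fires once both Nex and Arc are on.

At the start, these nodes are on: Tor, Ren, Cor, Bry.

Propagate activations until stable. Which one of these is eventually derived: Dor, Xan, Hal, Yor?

Tor and Bry are on, so Elm fires (G3).
Elm and Tor are on, so Arc fires (G1).
Elm is on, so Tov fires (G4).
G8: Arc and Ren on → Nex on.
Nex and Arc are on, so Lio fires (G9).
Lio and Elm are on, so Gal fires (G6).
Elm, Tov, and Gal are on, so Xan fires (G2).
No rule produces Hal, and it is not given. Dor would need Ren, Elm, and Nal (G5), but Nal never turns on. Yor would need Hal (G7), but Hal never turns on.

Xan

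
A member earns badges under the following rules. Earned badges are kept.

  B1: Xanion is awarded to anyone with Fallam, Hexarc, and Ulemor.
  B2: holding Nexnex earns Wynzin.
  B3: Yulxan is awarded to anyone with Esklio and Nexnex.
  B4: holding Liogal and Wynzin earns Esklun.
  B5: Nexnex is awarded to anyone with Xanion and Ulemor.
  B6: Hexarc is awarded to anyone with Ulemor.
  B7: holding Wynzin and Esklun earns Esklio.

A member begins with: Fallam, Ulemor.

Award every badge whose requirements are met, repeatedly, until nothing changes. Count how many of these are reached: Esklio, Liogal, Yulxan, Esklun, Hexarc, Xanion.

2

With Ulemor, Hexarc is earned (B6).
With Fallam, Hexarc, and Ulemor, Xanion is earned (B1).
Esklio would need Wynzin and Esklun (B7), but Esklun is never earned.
No rule produces Liogal, and it is not given.
Yulxan would need Esklio and Nexnex (B3), but Esklio is never earned.
Esklun would need Liogal and Wynzin (B4), but Liogal is never earned.
Hexarc: reached.
Xanion: reached.
Reached: Hexarc and Xanion — 2 of the 6.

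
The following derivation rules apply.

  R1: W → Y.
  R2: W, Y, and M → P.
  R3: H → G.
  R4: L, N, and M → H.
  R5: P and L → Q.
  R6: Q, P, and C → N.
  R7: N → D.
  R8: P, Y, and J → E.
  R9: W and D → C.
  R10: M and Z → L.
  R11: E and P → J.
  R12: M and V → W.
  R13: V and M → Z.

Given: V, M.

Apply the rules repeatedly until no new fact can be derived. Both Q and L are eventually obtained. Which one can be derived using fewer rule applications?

L: V and M hold, so Z follows (R13). From M and Z, R10 gives L. [2 rule applications]
Q: V and M hold, so Z follows (R13). M and V hold, so W follows (R12). M and Z hold, so L follows (R10). From W, R1 gives Y. W, Y, and M hold, so P follows (R2). From P and L, R5 gives Q. [6 rule applications]
L needs fewer.

L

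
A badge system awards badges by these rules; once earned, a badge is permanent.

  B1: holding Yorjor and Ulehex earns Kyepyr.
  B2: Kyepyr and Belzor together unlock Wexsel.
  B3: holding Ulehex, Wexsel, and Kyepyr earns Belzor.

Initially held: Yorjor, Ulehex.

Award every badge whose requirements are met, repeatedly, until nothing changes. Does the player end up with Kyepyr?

Yes

With Yorjor and Ulehex, Kyepyr is earned (B1).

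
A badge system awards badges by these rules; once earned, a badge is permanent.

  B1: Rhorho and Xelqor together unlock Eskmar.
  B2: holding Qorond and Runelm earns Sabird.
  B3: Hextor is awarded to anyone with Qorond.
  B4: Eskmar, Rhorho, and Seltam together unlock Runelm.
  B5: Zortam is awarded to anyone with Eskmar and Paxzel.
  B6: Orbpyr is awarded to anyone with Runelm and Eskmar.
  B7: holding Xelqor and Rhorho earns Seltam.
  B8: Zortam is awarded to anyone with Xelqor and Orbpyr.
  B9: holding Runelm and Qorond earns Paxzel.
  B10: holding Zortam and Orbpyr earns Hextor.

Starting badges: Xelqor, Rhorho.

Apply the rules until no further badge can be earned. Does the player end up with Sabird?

No

Sabird would need Qorond and Runelm (B2), but Qorond is never earned.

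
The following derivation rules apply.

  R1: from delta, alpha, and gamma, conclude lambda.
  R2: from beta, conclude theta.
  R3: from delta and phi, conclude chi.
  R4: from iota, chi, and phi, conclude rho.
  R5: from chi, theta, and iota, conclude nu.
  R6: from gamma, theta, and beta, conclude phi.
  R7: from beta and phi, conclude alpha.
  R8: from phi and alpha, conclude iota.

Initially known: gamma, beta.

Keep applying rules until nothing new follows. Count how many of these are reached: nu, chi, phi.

beta holds, so theta follows (R2).
gamma, theta, and beta hold, so phi follows (R6).
nu would need chi, theta, and iota (R5), but chi is never established.
chi would need delta and phi (R3), but delta is never established.
phi: reached.
Reached: phi — 1 of the 3.

1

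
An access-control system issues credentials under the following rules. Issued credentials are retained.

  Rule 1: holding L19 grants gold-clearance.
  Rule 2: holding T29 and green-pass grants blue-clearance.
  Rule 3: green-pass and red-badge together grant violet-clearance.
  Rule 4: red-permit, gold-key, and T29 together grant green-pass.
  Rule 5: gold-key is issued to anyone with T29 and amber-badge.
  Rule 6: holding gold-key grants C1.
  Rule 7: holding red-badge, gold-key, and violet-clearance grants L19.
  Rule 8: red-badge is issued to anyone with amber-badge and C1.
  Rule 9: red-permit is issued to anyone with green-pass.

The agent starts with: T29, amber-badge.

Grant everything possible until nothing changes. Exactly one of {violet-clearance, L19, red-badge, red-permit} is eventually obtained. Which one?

Holding T29 and amber-badge grants gold-key (Rule 5).
Holding gold-key grants C1 (Rule 6).
Holding amber-badge and C1 grants red-badge (Rule 8).
L19 would need red-badge, gold-key, and violet-clearance (Rule 7), but violet-clearance is never granted. violet-clearance would need green-pass and red-badge (Rule 3), but green-pass is never granted. red-permit would need green-pass (Rule 9), but green-pass is never granted.

red-badge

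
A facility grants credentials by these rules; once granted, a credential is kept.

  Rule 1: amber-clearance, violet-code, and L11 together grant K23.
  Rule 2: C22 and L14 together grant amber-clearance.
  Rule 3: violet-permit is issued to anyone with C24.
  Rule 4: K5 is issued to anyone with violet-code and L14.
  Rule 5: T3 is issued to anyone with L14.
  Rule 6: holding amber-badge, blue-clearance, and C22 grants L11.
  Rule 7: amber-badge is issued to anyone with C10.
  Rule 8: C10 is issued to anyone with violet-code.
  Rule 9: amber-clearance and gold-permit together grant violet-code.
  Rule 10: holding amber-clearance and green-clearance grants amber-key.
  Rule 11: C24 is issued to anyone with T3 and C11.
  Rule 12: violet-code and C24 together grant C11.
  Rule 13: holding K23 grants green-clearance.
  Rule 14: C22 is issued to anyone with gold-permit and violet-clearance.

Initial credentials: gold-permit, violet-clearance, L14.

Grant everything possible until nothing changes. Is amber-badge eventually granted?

Yes

Holding gold-permit and violet-clearance grants C22 (Rule 14).
Holding C22 and L14 grants amber-clearance (Rule 2).
Holding amber-clearance and gold-permit grants violet-code (Rule 9).
Holding violet-code grants C10 (Rule 8).
Holding C10 grants amber-badge (Rule 7).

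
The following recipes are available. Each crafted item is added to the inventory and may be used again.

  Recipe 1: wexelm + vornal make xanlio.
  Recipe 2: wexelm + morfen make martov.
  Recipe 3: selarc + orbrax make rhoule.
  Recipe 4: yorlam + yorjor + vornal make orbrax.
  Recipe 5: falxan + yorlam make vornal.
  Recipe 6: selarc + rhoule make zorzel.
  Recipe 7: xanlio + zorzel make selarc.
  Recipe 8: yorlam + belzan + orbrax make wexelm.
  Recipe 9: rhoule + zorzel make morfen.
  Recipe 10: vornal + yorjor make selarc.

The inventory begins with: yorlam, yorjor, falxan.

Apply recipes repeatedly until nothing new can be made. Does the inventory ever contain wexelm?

wexelm would need yorlam, belzan, and orbrax (Recipe 8), but belzan is never obtained.

No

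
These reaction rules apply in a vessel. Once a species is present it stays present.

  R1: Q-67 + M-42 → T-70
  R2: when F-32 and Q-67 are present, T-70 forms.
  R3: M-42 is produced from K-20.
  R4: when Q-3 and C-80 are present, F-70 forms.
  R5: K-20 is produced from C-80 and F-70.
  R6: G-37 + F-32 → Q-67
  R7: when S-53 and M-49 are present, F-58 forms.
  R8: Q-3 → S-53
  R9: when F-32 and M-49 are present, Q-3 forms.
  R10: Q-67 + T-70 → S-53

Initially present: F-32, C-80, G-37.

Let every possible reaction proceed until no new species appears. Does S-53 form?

Yes

G-37 and F-32 present → Q-67 forms (R6).
F-32 and Q-67 present → T-70 forms (R2).
Q-67 and T-70 present → S-53 forms (R10).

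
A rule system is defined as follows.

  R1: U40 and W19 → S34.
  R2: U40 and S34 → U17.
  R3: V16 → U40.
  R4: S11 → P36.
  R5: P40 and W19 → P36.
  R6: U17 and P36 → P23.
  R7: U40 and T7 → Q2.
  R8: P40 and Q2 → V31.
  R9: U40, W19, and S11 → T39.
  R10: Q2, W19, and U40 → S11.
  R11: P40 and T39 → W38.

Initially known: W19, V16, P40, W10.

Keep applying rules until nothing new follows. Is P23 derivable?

Yes

From P40 and W19, R5 gives P36.
From V16, R3 gives U40.
U40 and W19 hold, so S34 follows (R1).
From U40 and S34, R2 gives U17.
U17 and P36 hold, so P23 follows (R6).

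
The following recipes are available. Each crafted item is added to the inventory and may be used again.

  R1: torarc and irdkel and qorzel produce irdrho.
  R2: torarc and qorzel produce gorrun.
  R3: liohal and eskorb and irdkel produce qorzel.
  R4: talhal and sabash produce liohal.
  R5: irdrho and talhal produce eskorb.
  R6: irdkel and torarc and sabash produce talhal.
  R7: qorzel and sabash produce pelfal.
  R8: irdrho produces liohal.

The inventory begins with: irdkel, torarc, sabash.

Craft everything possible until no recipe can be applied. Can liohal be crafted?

Yes

Using R6, irdkel, torarc, and sabash make talhal.
talhal and sabash → liohal (R4).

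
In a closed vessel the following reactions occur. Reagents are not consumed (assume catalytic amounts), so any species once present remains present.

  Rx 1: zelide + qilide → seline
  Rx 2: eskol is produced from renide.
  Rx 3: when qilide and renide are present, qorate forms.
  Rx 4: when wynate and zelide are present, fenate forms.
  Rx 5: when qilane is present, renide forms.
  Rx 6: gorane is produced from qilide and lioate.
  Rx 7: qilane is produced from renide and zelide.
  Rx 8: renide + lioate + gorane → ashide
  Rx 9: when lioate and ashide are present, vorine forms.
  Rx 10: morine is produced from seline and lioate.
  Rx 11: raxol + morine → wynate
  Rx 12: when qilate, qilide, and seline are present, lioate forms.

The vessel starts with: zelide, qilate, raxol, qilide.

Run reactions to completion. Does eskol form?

No

eskol would need renide (Rx 2), but renide never forms.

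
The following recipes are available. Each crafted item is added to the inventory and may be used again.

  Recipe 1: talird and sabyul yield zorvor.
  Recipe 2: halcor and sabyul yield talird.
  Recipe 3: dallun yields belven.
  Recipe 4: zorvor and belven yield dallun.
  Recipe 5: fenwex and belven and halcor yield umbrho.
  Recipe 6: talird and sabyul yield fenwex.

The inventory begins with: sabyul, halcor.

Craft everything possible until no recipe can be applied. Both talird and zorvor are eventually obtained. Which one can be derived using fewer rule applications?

talird: Using Recipe 2, halcor and sabyul make talird. [1 rule application]
zorvor: Using Recipe 2, halcor and sabyul make talird. Using Recipe 1, talird and sabyul make zorvor. [2 rule applications]
talird needs fewer.

talird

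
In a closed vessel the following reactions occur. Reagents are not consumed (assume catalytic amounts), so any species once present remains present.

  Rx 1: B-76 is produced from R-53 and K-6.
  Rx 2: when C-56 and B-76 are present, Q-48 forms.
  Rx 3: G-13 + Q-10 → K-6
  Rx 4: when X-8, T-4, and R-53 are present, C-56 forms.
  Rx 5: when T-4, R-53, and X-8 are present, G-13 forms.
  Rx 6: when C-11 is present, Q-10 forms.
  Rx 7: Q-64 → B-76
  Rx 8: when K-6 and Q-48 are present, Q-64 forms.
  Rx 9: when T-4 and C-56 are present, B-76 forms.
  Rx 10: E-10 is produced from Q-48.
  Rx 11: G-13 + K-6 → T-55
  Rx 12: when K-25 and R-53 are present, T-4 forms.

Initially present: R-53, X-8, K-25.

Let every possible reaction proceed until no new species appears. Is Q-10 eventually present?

No

Q-10 would need C-11 (Rx 6), but C-11 never forms.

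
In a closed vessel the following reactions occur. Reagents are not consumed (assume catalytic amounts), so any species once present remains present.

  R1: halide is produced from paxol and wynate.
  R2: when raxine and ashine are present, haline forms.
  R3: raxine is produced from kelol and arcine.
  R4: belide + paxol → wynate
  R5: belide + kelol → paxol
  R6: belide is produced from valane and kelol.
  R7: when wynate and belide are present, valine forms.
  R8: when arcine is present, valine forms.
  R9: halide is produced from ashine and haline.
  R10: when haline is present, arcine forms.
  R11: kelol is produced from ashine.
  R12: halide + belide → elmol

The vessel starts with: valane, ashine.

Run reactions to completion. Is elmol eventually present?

ashine present → kelol forms (R11).
valane and kelol present → belide forms (R6).
belide and kelol present → paxol forms (R5).
belide and paxol present → wynate forms (R4).
paxol and wynate present → halide forms (R1).
halide and belide present → elmol forms (R12).

Yes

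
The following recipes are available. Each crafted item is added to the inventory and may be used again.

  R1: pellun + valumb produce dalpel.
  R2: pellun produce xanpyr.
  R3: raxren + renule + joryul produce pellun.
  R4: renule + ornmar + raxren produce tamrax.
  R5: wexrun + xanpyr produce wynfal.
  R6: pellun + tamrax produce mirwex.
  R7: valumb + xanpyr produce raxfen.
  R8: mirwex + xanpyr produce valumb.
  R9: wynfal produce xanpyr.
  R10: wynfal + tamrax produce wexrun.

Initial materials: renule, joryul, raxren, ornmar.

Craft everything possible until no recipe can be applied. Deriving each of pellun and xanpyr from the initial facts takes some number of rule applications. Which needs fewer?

pellun

pellun: raxren + renule + joryul → pellun (R3). [1 rule application]
xanpyr: Using R3, raxren, renule, and joryul make pellun. pellun → xanpyr (R2). [2 rule applications]
pellun needs fewer.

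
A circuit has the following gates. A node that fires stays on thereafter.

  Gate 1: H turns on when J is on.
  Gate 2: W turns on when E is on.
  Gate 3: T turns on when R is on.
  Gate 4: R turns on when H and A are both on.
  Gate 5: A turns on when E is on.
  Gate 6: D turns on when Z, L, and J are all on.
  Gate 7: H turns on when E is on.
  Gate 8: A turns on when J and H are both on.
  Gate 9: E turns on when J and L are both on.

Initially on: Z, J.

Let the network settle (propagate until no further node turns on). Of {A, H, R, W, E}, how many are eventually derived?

Gate 1: J on → H on.
J and H are on, so A turns on (Gate 8).
Gate 4: H and A on → R on.
A: reached.
H: reached.
R: reached.
W would need E (Gate 2), but E never turns on.
E would need J and L (Gate 9), but L never turns on.
Reached: A, H, and R — 3 of the 5.

3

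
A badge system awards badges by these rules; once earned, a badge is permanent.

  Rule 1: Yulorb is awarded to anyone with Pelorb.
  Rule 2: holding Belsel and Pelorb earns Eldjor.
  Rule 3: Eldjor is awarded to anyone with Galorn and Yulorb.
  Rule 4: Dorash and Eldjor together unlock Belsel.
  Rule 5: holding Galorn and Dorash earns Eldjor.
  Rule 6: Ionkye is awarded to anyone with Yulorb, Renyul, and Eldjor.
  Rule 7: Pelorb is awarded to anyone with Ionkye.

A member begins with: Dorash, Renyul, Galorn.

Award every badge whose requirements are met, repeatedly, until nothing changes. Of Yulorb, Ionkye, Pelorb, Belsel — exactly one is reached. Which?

Belsel

With Galorn and Dorash, Eldjor is earned (Rule 5).
With Dorash and Eldjor, Belsel is earned (Rule 4).
Ionkye would need Yulorb, Renyul, and Eldjor (Rule 6), but Yulorb is never earned. Yulorb would need Pelorb (Rule 1), but Pelorb is never earned. Pelorb would need Ionkye (Rule 7), but Ionkye is never earned.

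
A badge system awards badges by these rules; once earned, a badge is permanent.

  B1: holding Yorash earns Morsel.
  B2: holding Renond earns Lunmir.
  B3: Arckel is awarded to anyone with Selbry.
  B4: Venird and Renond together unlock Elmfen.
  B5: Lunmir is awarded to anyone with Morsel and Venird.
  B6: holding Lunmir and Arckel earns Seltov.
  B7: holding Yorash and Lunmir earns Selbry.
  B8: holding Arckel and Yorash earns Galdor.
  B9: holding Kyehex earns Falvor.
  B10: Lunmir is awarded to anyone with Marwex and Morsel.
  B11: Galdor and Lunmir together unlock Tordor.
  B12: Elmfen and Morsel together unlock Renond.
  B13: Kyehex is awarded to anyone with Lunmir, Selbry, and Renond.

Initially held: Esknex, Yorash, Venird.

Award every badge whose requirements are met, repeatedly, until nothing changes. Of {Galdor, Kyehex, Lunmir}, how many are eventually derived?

With Yorash, Morsel is earned (B1).
With Morsel and Venird, Lunmir is earned (B5).
With Yorash and Lunmir, Selbry is earned (B7).
With Selbry, Arckel is earned (B3).
With Arckel and Yorash, Galdor is earned (B8).
Galdor: reached.
Kyehex would need Lunmir, Selbry, and Renond (B13), but Renond is never earned.
Lunmir: reached.
Reached: Galdor and Lunmir — 2 of the 3.

2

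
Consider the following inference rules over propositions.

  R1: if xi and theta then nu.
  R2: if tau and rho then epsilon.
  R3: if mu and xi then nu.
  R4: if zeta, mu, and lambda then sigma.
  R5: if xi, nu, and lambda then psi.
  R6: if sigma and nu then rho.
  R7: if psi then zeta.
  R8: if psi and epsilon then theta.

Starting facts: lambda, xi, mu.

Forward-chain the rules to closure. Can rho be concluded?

Yes

From mu and xi, R3 gives nu.
xi, nu, and lambda hold, so psi follows (R5).
psi holds, so zeta follows (R7).
From zeta, mu, and lambda, R4 gives sigma.
From sigma and nu, R6 gives rho.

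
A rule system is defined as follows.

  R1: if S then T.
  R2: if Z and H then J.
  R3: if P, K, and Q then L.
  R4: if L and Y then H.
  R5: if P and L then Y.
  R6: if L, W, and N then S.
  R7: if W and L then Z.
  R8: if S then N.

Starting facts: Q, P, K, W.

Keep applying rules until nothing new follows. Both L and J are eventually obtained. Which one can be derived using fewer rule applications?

L: From P, K, and Q, R3 gives L. [1 rule application]
J: P, K, and Q hold, so L follows (R3). P and L hold, so Y follows (R5). W and L hold, so Z follows (R7). L and Y hold, so H follows (R4). From Z and H, R2 gives J. [5 rule applications]
L needs fewer.

L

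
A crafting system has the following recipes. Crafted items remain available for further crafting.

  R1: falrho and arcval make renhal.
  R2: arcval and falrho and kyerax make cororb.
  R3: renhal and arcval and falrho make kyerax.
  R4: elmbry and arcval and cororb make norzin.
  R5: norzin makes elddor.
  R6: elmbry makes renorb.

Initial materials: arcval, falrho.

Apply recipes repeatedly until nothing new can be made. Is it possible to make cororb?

falrho and arcval → renhal (R1).
renhal and arcval and falrho → kyerax (R3).
Using R2, arcval, falrho, and kyerax make cororb.

Yes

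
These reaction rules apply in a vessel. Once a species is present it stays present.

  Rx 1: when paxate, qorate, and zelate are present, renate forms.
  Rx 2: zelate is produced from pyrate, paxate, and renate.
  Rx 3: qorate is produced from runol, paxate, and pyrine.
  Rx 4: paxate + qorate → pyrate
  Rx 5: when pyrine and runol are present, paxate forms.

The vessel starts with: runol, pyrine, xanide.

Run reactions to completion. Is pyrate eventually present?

Yes

pyrine and runol present → paxate forms (Rx 5).
runol, paxate, and pyrine present → qorate forms (Rx 3).
paxate and qorate present → pyrate forms (Rx 4).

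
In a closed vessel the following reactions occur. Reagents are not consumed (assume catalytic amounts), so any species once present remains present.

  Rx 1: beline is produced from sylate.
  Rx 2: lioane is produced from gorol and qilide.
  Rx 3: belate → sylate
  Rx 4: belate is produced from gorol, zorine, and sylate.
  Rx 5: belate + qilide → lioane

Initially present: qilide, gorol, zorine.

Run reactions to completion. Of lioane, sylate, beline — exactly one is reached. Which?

lioane

gorol and qilide present → lioane forms (Rx 2).
sylate would need belate (Rx 3), but belate never forms. beline would need sylate (Rx 1), but sylate never forms.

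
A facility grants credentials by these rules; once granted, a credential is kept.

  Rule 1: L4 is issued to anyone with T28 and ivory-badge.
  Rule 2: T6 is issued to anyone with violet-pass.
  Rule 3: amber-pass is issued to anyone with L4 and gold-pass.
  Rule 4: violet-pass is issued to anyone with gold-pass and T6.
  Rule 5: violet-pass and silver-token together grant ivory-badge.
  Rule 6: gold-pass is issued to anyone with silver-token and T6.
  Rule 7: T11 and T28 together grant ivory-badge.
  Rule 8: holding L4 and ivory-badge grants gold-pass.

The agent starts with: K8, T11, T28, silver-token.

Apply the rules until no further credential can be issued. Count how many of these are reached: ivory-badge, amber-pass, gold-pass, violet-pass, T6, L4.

Holding T11 and T28 grants ivory-badge (Rule 7).
Holding T28 and ivory-badge grants L4 (Rule 1).
Holding L4 and ivory-badge grants gold-pass (Rule 8).
Holding L4 and gold-pass grants amber-pass (Rule 3).
ivory-badge: reached.
amber-pass: reached.
gold-pass: reached.
violet-pass would need gold-pass and T6 (Rule 4), but T6 is never granted.
T6 would need violet-pass (Rule 2), but violet-pass is never granted.
L4: reached.
Reached: ivory-badge, amber-pass, gold-pass, and L4 — 4 of the 6.

4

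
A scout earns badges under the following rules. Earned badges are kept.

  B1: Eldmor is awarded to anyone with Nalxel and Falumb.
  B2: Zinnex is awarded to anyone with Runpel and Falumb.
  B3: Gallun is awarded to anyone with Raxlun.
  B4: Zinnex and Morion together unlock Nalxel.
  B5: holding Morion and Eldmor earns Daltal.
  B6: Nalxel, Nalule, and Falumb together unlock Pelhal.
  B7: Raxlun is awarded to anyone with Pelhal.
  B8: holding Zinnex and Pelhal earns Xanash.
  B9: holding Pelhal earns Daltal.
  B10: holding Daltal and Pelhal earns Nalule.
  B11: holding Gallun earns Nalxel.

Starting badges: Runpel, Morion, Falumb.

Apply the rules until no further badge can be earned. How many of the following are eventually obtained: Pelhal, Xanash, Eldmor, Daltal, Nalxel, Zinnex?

With Runpel and Falumb, Zinnex is earned (B2).
With Zinnex and Morion, Nalxel is earned (B4).
With Nalxel and Falumb, Eldmor is earned (B1).
With Morion and Eldmor, Daltal is earned (B5).
Pelhal would need Nalxel, Nalule, and Falumb (B6), but Nalule is never earned.
Xanash would need Zinnex and Pelhal (B8), but Pelhal is never earned.
Eldmor: reached.
Daltal: reached.
Nalxel: reached.
Zinnex: reached.
Reached: Eldmor, Daltal, Nalxel, and Zinnex — 4 of the 6.

4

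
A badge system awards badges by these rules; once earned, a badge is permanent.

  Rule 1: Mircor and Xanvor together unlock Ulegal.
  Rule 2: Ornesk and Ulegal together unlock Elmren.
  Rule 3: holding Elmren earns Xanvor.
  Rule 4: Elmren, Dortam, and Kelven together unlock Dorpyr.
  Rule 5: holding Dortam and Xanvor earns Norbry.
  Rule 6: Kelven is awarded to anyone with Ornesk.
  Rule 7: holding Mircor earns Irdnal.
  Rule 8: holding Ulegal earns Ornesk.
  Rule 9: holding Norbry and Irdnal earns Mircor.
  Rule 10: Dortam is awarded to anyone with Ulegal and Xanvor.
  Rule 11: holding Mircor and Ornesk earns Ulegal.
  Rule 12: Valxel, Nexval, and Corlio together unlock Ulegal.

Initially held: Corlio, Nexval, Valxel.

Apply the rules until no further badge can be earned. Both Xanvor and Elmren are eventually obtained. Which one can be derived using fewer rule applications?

Elmren: With Valxel, Nexval, and Corlio, Ulegal is earned (Rule 12). With Ulegal, Ornesk is earned (Rule 8). With Ornesk and Ulegal, Elmren is earned (Rule 2). [3 rule applications]
Xanvor: With Valxel, Nexval, and Corlio, Ulegal is earned (Rule 12). With Ulegal, Ornesk is earned (Rule 8). With Ornesk and Ulegal, Elmren is earned (Rule 2). With Elmren, Xanvor is earned (Rule 3). [4 rule applications]
Elmren needs fewer.

Elmren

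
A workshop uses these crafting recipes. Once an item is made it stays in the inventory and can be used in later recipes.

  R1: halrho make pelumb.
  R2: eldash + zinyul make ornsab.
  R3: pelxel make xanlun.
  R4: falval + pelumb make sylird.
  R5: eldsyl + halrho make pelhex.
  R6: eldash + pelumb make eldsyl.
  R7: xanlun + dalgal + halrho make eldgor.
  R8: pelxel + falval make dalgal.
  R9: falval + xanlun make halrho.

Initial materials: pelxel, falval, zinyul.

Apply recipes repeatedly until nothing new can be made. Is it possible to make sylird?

pelxel → xanlun (R3).
falval + xanlun → halrho (R9).
Using R1, halrho makes pelumb.
falval + pelumb → sylird (R4).

Yes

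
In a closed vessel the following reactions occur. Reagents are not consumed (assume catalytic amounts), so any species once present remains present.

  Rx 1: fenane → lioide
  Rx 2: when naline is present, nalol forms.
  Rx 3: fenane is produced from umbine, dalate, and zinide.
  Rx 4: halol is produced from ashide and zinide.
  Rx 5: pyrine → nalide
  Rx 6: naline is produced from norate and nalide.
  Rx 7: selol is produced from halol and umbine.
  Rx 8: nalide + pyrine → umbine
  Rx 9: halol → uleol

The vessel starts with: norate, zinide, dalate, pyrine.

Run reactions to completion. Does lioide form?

pyrine present → nalide forms (Rx 5).
nalide and pyrine present → umbine forms (Rx 8).
umbine, dalate, and zinide present → fenane forms (Rx 3).
fenane present → lioide forms (Rx 1).

Yes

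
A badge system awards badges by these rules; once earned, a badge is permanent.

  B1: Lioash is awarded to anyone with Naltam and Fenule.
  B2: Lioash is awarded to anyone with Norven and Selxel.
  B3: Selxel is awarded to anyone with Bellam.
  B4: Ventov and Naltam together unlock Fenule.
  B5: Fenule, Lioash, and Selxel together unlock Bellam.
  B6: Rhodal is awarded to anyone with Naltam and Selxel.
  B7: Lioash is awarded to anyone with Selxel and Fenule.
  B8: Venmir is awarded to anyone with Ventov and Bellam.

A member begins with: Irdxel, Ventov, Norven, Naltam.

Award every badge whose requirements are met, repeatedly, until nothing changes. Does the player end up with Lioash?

With Ventov and Naltam, Fenule is earned (B4).
With Naltam and Fenule, Lioash is earned (B1).

Yes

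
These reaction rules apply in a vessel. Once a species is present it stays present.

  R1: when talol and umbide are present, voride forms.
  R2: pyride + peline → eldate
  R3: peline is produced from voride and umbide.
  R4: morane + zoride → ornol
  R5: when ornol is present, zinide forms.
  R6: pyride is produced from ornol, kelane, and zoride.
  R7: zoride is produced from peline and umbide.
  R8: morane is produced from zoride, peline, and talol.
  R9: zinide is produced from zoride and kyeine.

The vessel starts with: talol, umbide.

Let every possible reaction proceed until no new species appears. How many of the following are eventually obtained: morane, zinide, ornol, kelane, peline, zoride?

talol and umbide present → voride forms (R1).
voride and umbide present → peline forms (R3).
peline and umbide present → zoride forms (R7).
zoride, peline, and talol present → morane forms (R8).
morane and zoride present → ornol forms (R4).
ornol present → zinide forms (R5).
morane: reached.
zinide: reached.
ornol: reached.
No rule produces kelane, and it is not given.
peline: reached.
zoride: reached.
Reached: morane, zinide, ornol, peline, and zoride — 5 of the 6.

5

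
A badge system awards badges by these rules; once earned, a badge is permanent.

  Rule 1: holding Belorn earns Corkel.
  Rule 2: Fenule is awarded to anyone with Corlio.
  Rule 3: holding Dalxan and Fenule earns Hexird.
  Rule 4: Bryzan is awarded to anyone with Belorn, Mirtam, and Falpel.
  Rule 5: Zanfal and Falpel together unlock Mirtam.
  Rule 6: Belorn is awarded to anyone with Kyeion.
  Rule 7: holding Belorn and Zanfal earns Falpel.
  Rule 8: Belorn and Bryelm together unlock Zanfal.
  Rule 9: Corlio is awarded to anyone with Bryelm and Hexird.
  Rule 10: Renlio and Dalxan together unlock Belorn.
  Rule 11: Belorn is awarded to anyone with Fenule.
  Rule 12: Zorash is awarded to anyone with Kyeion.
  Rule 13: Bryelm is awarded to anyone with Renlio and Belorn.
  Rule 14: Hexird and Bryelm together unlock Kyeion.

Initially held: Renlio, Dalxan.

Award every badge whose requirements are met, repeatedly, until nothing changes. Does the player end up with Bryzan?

With Renlio and Dalxan, Belorn is earned (Rule 10).
With Renlio and Belorn, Bryelm is earned (Rule 13).
With Belorn and Bryelm, Zanfal is earned (Rule 8).
With Belorn and Zanfal, Falpel is earned (Rule 7).
With Zanfal and Falpel, Mirtam is earned (Rule 5).
With Belorn, Mirtam, and Falpel, Bryzan is earned (Rule 4).

Yes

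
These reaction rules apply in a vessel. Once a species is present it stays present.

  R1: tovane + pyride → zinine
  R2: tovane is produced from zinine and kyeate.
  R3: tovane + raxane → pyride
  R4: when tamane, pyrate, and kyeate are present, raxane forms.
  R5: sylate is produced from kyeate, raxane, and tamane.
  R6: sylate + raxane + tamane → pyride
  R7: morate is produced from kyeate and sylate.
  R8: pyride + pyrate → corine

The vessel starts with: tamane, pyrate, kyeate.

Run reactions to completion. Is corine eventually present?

Yes

tamane, pyrate, and kyeate present → raxane forms (R4).
kyeate, raxane, and tamane present → sylate forms (R5).
sylate, raxane, and tamane present → pyride forms (R6).
pyride and pyrate present → corine forms (R8).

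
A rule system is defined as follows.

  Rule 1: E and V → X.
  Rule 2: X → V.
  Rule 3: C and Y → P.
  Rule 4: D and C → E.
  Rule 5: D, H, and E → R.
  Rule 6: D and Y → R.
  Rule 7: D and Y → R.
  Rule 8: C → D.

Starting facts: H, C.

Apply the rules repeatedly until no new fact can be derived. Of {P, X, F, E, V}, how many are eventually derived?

1

C holds, so D follows (Rule 8).
D and C hold, so E follows (Rule 4).
P would need C and Y (Rule 3), but Y is never established.
X would need E and V (Rule 1), but V is never established.
No rule produces F, and it is not given.
E: reached.
V would need X (Rule 2), but X is never established.
Reached: E — 1 of the 5.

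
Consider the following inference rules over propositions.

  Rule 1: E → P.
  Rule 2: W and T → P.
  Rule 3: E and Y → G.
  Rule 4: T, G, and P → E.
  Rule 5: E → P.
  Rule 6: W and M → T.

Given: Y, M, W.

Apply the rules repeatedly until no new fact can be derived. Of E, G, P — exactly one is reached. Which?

W and M hold, so T follows (Rule 6).
W and T hold, so P follows (Rule 2).
E would need T, G, and P (Rule 4), but G is never established. G would need E and Y (Rule 3), but E is never established.

P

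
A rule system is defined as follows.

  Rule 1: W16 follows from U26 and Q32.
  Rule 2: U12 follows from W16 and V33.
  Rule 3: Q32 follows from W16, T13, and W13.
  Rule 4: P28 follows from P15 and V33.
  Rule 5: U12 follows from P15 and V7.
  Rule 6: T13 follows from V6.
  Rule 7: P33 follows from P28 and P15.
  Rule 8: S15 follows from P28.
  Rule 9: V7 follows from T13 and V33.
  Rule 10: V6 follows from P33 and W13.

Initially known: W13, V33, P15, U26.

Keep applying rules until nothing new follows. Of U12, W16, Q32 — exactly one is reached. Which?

From P15 and V33, Rule 4 gives P28.
From P28 and P15, Rule 7 gives P33.
From P33 and W13, Rule 10 gives V6.
V6 holds, so T13 follows (Rule 6).
T13 and V33 hold, so V7 follows (Rule 9).
From P15 and V7, Rule 5 gives U12.
Q32 would need W16, T13, and W13 (Rule 3), but W16 is never established. W16 would need U26 and Q32 (Rule 1), but Q32 is never established.

U12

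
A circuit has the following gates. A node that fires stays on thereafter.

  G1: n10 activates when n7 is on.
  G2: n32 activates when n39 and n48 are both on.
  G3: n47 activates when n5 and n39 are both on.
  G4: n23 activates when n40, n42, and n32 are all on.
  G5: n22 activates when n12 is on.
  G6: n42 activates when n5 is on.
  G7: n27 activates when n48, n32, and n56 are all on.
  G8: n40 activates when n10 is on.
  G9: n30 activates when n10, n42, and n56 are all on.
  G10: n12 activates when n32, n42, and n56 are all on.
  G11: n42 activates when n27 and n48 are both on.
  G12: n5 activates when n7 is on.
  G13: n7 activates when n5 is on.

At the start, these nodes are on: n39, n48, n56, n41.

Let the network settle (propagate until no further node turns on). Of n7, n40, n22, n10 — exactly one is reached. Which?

G2: n39 and n48 on → n32 on.
G7: n48, n32, and n56 on → n27 on.
n27 and n48 are on, so n42 activates (G11).
G10: n32, n42, and n56 on → n12 on.
G5: n12 on → n22 on.
n40 would need n10 (G8), but n10 never turns on. n10 would need n7 (G1), but n7 never turns on. n7 would need n5 (G13), but n5 never turns on.

n22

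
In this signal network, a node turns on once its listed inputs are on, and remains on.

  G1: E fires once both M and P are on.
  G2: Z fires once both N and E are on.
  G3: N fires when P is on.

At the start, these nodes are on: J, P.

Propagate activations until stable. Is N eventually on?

P is on, so N fires (G3).

Yes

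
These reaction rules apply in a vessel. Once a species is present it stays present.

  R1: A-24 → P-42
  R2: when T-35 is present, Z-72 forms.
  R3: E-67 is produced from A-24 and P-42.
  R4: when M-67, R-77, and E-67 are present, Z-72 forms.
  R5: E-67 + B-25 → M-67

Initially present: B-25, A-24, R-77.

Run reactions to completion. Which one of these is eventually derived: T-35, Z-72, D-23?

A-24 present → P-42 forms (R1).
A-24 and P-42 present → E-67 forms (R3).
E-67 and B-25 present → M-67 forms (R5).
M-67, R-77, and E-67 present → Z-72 forms (R4).
No rule produces D-23, and it is not given. No rule produces T-35, and it is not given.

Z-72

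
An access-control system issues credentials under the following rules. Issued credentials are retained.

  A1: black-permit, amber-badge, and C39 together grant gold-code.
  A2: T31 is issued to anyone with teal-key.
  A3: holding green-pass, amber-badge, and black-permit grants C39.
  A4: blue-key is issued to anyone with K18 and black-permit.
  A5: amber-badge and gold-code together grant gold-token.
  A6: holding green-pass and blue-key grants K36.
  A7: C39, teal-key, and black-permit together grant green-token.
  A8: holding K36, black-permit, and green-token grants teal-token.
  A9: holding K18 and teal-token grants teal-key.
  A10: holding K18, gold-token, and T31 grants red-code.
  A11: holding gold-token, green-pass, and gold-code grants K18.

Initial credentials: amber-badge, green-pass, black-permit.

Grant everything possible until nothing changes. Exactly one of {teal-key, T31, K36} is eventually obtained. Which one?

K36

Holding green-pass, amber-badge, and black-permit grants C39 (A3).
Holding black-permit, amber-badge, and C39 grants gold-code (A1).
Holding amber-badge and gold-code grants gold-token (A5).
Holding gold-token, green-pass, and gold-code grants K18 (A11).
Holding K18 and black-permit grants blue-key (A4).
Holding green-pass and blue-key grants K36 (A6).
T31 would need teal-key (A2), but teal-key is never granted. teal-key would need K18 and teal-token (A9), but teal-token is never granted.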